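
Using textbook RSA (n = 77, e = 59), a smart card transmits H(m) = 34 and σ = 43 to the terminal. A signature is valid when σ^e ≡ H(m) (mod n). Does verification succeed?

fails

σ^2 ≡ 43^2 = 1849 ≡ 1
σ^4 ≡ 1^2 = 1
σ^8 ≡ 1^2 = 1
σ^16 ≡ 1^2 = 1
σ^32 ≡ 1^2 = 1
59 = 32 + 16 + 8 + 2 + 1, so σ^59 ≡ 1·1·1·1·43 ≡ 43 (mod 77)
43 ≠ 34, so verification fails.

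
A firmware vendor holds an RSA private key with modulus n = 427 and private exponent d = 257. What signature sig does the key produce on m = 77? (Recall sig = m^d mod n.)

m^2 ≡ 77^2 = 5929 ≡ 378
m^4 ≡ 378^2 = 142884 ≡ 266
m^8 ≡ 266^2 = 70756 ≡ 301
m^16 ≡ 301^2 = 90601 ≡ 77
m^32 ≡ 77^2 = 5929 ≡ 378
m^64 ≡ 378^2 = 142884 ≡ 266
m^128 ≡ 266^2 = 70756 ≡ 301
m^256 ≡ 301^2 = 90601 ≡ 77
257 = 256 + 1, so m^257 ≡ 77·77 ≡ 378 (mod 427)

378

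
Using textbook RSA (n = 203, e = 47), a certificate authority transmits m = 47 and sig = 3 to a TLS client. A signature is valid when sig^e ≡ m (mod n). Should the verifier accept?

accept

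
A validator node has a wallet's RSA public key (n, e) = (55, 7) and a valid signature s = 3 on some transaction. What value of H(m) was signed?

42

s^2 ≡ 3^2 = 9
s^4 ≡ 9^2 = 81 ≡ 26
7 = 4 + 2 + 1, so s^7 ≡ 26·9·3 ≡ 42 (mod 55)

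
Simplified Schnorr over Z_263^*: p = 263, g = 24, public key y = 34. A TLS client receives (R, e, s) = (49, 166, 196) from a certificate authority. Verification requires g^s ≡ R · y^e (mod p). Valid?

g^s mod p:
24^2 = 576 ≡ 50
24^4 ≡ 50^2 = 2500 ≡ 133
24^8 ≡ 133^2 = 17689 ≡ 68
24^16 ≡ 68^2 = 4624 ≡ 153
24^32 ≡ 153^2 = 23409 ≡ 2
24^64 ≡ 2^2 = 4
24^128 ≡ 4^2 = 16
196 = 128 + 64 + 4, so 24^196 ≡ 16·4·133 ≡ 96 (mod 263)
R · y^e mod p:
34^2 = 1156 ≡ 104
34^4 ≡ 104^2 = 10816 ≡ 33
34^8 ≡ 33^2 = 1089 ≡ 37
34^16 ≡ 37^2 = 1369 ≡ 54
34^32 ≡ 54^2 = 2916 ≡ 23
34^64 ≡ 23^2 = 529 ≡ 3
34^128 ≡ 3^2 = 9
166 = 128 + 32 + 4 + 2, so 34^166 ≡ 9·23·33·104 ≡ 61 (mod 263)
49·61 = 2989 ≡ 96 (mod 263)
96 ≡ 96 (mod 263); signature holds.

yes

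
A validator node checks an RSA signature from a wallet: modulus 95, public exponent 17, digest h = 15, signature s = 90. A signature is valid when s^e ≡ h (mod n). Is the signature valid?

valid

s^17 mod 95 = 15
s^17 mod 95 = 15 matches h.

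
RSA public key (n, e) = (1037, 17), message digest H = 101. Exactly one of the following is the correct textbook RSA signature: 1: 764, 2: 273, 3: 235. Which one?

Candidate 1: Squares mod 1037: 764^1≡764, 764^2≡902, 764^4≡596, 764^8≡562, 764^16≡596; 17 = 16 + 1, so 764^17 ≡ 596·764 ≡ 101 (mod 1037)
  → matches H = 101
Candidate 2: Squares mod 1037: 273^1≡273, 273^2≡902, 273^4≡596, 273^8≡562, 273^16≡596; 17 = 16 + 1, so 273^17 ≡ 596·273 ≡ 936 (mod 1037)
Candidate 3: Squares mod 1037: 235^1≡235, 235^2≡264, 235^4≡217, 235^8≡424, 235^16≡375; 17 = 16 + 1, so 235^17 ≡ 375·235 ≡ 1017 (mod 1037)

1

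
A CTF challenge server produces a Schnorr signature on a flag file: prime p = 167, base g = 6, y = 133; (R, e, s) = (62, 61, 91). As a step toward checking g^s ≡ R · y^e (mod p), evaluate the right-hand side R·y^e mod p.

97

133^2 = 17689 ≡ 154
133^4 ≡ 154^2 = 23716 ≡ 2
133^8 ≡ 2^2 = 4
133^16 ≡ 4^2 = 16
133^32 ≡ 16^2 = 256 ≡ 89
61 = 32 + 16 + 8 + 4 + 1, so 133^61 ≡ 89·16·4·2·133 ≡ 112 (mod 167)
R · y^e ≡ 62·112 = 6944 ≡ 97 (mod 167)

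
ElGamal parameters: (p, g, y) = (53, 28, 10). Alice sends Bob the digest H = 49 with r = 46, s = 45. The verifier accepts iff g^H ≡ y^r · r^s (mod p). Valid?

Left side g^H mod p:
28^2 = 784 ≡ 42
28^4 ≡ 42^2 = 1764 ≡ 15
28^8 ≡ 15^2 = 225 ≡ 13
28^16 ≡ 13^2 = 169 ≡ 10
28^32 ≡ 10^2 = 100 ≡ 47
49 = 32 + 16 + 1, so 28^49 ≡ 47·10·28 ≡ 16 (mod 53)
Right side y^r · r^s mod p:
10^2 = 100 ≡ 47
10^4 ≡ 47^2 = 2209 ≡ 36
10^8 ≡ 36^2 = 1296 ≡ 24
10^16 ≡ 24^2 = 576 ≡ 46
10^32 ≡ 46^2 = 2116 ≡ 49
46 = 32 + 8 + 4 + 2, so 10^46 ≡ 49·24·36·47 ≡ 13 (mod 53)
46^2 = 2116 ≡ 49
46^4 ≡ 49^2 = 2401 ≡ 16
46^8 ≡ 16^2 = 256 ≡ 44
46^16 ≡ 44^2 = 1936 ≡ 28
46^32 ≡ 28^2 = 784 ≡ 42
45 = 32 + 8 + 4 + 1, so 46^45 ≡ 42·44·16·46 ≡ 42 (mod 53)
13·42 = 546 ≡ 16 (mod 53)
16 ≡ 16 (mod 53), so the signature is genuine.

yes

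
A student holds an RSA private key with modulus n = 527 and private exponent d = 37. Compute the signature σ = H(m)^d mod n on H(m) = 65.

(H(m))^2 ≡ 65^2 = 4225 ≡ 9
(H(m))^4 ≡ 9^2 = 81
(H(m))^8 ≡ 81^2 = 6561 ≡ 237
(H(m))^16 ≡ 237^2 = 56169 ≡ 307
(H(m))^32 ≡ 307^2 = 94249 ≡ 443
37 = 32 + 4 + 1, so (H(m))^37 ≡ 443·81·65 ≡ 420 (mod 527)

420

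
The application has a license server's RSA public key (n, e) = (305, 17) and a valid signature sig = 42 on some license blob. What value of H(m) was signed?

sig^2 ≡ 42^2 = 1764 ≡ 239
sig^4 ≡ 239^2 = 57121 ≡ 86
sig^8 ≡ 86^2 = 7396 ≡ 76
sig^16 ≡ 76^2 = 5776 ≡ 286
17 = 16 + 1, so sig^17 ≡ 286·42 ≡ 117 (mod 305)

117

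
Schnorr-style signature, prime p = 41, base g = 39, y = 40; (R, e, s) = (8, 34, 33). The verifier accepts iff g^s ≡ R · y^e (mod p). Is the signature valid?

valid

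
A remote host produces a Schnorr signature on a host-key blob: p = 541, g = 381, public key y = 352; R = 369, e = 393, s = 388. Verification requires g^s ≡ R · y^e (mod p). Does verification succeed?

passes

g^s mod p:
Squares mod 541: 381^1≡381, 381^2≡173, 381^4≡174, 381^8≡521, 381^16≡400, 381^32≡405, 381^64≡102, 381^128≡125, 381^256≡477
388 = 256 + 128 + 4, so 381^388 ≡ 477·125·174 ≡ 534 (mod 541)
R · y^e mod p:
Squares mod 541: 352^1≡352, 352^2≡15, 352^4≡225, 352^8≡312, 352^16≡505, 352^32≡214, 352^64≡352, 352^128≡15, 352^256≡225
393 = 256 + 128 + 8 + 1, so 352^393 ≡ 225·15·312·352 ≡ 129 (mod 541)
369·129 = 47601 ≡ 534 (mod 541)
534 ≡ 534 (mod 541); signature holds.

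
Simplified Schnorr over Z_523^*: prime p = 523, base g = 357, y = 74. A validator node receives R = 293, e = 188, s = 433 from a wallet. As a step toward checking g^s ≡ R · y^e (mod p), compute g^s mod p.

357^2 = 127449 ≡ 360
357^4 ≡ 360^2 = 129600 ≡ 419
357^8 ≡ 419^2 = 175561 ≡ 356
357^16 ≡ 356^2 = 126736 ≡ 170
357^32 ≡ 170^2 = 28900 ≡ 135
357^64 ≡ 135^2 = 18225 ≡ 443
357^128 ≡ 443^2 = 196249 ≡ 124
357^256 ≡ 124^2 = 15376 ≡ 209
433 = 256 + 128 + 32 + 16 + 1, so 357^433 ≡ 209·124·135·170·357 ≡ 87 (mod 523)

87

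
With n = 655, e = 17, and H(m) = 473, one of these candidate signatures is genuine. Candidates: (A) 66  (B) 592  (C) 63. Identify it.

C

Candidate A: Squares mod 655: 66^1≡66, 66^2≡426, 66^4≡41, 66^8≡371, 66^16≡91; 17 = 16 + 1, so 66^17 ≡ 91·66 ≡ 111 (mod 655)
Candidate B: Squares mod 655: 592^1≡592, 592^2≡39, 592^4≡211, 592^8≡636, 592^16≡361; 17 = 16 + 1, so 592^17 ≡ 361·592 ≡ 182 (mod 655)
Candidate C: Squares mod 655: 63^1≡63, 63^2≡39, 63^4≡211, 63^8≡636, 63^16≡361; 17 = 16 + 1, so 63^17 ≡ 361·63 ≡ 473 (mod 655)
  → matches H(m) = 473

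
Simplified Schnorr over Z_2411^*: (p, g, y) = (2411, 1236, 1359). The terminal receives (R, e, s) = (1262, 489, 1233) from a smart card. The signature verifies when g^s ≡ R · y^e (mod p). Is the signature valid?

invalid

g^s mod p:
1236^2 = 1527696 ≡ 1533
1236^4 ≡ 1533^2 = 2350089 ≡ 1775
1236^8 ≡ 1775^2 = 3150625 ≡ 1859
1236^16 ≡ 1859^2 = 3455881 ≡ 918
1236^32 ≡ 918^2 = 842724 ≡ 1285
1236^64 ≡ 1285^2 = 1651225 ≡ 2101
1236^128 ≡ 2101^2 = 4414201 ≡ 2071
1236^256 ≡ 2071^2 = 4289041 ≡ 2283
1236^512 ≡ 2283^2 = 5212089 ≡ 1918
1236^1024 ≡ 1918^2 = 3678724 ≡ 1949
1233 = 1024 + 128 + 64 + 16 + 1, so 1236^1233 ≡ 1949·2071·2101·918·1236 ≡ 904 (mod 2411)
R · y^e mod p:
1359^2 = 1846881 ≡ 55
1359^4 ≡ 55^2 = 3025 ≡ 614
1359^8 ≡ 614^2 = 376996 ≡ 880
1359^16 ≡ 880^2 = 774400 ≡ 469
1359^32 ≡ 469^2 = 219961 ≡ 560
1359^64 ≡ 560^2 = 313600 ≡ 170
1359^128 ≡ 170^2 = 28900 ≡ 2379
1359^256 ≡ 2379^2 = 5659641 ≡ 1024
489 = 256 + 128 + 64 + 32 + 8 + 1, so 1359^489 ≡ 1024·2379·170·560·880·1359 ≡ 45 (mod 2411)
1262·45 = 56790 ≡ 1337 (mod 2411)
904 ≠ 1337; the check fails.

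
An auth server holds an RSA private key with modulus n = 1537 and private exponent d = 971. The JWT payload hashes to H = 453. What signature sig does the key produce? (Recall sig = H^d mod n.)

623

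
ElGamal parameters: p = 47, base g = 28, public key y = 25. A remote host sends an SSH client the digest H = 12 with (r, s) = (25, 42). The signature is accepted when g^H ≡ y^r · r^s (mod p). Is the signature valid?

invalid

Left side g^H mod p:
Squares mod 47: 28^1≡28, 28^2≡32, 28^4≡37, 28^8≡6
12 = 8 + 4, so 28^12 ≡ 6·37 ≡ 34 (mod 47)
Right side y^r · r^s mod p:
Squares mod 47: 25^1≡25, 25^2≡14, 25^4≡8, 25^8≡17, 25^16≡7
25 = 16 + 8 + 1, so 25^25 ≡ 7·17·25 ≡ 14 (mod 47)
Squares mod 47: 25^1≡25, 25^2≡14, 25^4≡8, 25^8≡17, 25^16≡7, 25^32≡2
42 = 32 + 8 + 2, so 25^42 ≡ 2·17·14 ≡ 6 (mod 47)
14·6 = 84 ≡ 37 (mod 47)
34 ≠ 37, so verification fails.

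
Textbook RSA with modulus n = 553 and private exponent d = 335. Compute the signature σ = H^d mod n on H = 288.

421

H^2 ≡ 288^2 = 82944 ≡ 547
H^4 ≡ 547^2 = 299209 ≡ 36
H^8 ≡ 36^2 = 1296 ≡ 190
H^16 ≡ 190^2 = 36100 ≡ 155
H^32 ≡ 155^2 = 24025 ≡ 246
H^64 ≡ 246^2 = 60516 ≡ 239
H^128 ≡ 239^2 = 57121 ≡ 162
H^256 ≡ 162^2 = 26244 ≡ 253
335 = 256 + 64 + 8 + 4 + 2 + 1, so H^335 ≡ 253·239·190·36·547·288 ≡ 421 (mod 553)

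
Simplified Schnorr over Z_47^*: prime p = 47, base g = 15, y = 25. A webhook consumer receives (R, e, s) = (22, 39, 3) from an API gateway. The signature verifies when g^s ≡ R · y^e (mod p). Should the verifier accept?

reject

g^s mod p:
Squares mod 47: 15^1≡15, 15^2≡37
3 = 2 + 1, so 15^3 ≡ 37·15 ≡ 38 (mod 47)
R · y^e mod p:
Squares mod 47: 25^1≡25, 25^2≡14, 25^4≡8, 25^8≡17, 25^16≡7, 25^32≡2
39 = 32 + 4 + 2 + 1, so 25^39 ≡ 2·8·14·25 ≡ 7 (mod 47)
22·7 = 154 ≡ 13 (mod 47)
38 ≠ 13; the check fails.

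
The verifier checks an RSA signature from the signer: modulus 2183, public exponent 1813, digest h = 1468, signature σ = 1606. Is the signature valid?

σ^1813 mod 2183 = 1278
The recovered value 1278 does not match the digest 1468.

invalid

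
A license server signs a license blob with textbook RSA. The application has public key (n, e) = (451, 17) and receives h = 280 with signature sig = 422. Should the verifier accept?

Squares mod 451: sig^1≡422, sig^2≡390, sig^4≡113, sig^8≡141, sig^16≡37
17 = 16 + 1, so sig^17 ≡ 37·422 ≡ 280 (mod 451)
280 = h, so the signature checks out.

accept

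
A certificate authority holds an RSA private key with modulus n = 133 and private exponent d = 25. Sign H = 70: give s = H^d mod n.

105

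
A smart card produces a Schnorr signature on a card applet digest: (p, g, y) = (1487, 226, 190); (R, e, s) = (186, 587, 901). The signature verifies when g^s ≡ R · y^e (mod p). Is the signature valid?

invalid

g^s mod p:
Squares mod 1487: 226^1≡226, 226^2≡518, 226^4≡664, 226^8≡744, 226^16≡372, 226^32≡93, 226^64≡1214, 226^128≡179, 226^256≡814, 226^512≡881
901 = 512 + 256 + 128 + 4 + 1, so 226^901 ≡ 881·814·179·664·226 ≡ 701 (mod 1487)
R · y^e mod p:
Squares mod 1487: 190^1≡190, 190^2≡412, 190^4≡226, 190^8≡518, 190^16≡664, 190^32≡744, 190^64≡372, 190^128≡93, 190^256≡1214, 190^512≡179
587 = 512 + 64 + 8 + 2 + 1, so 190^587 ≡ 179·372·518·412·190 ≡ 1284 (mod 1487)
186·1284 = 238824 ≡ 904 (mod 1487)
701 ≠ 904; the check fails.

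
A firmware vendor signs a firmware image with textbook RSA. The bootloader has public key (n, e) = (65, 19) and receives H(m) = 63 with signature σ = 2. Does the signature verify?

verifies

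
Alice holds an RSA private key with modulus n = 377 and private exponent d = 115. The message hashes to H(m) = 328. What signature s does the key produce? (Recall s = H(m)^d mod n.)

Squares mod 377: (H(m))^1≡328, (H(m))^2≡139, (H(m))^4≡94, (H(m))^8≡165, (H(m))^16≡81, (H(m))^32≡152, (H(m))^64≡107
115 = 64 + 32 + 16 + 2 + 1, so (H(m))^115 ≡ 107·152·81·139·328 ≡ 120 (mod 377)

120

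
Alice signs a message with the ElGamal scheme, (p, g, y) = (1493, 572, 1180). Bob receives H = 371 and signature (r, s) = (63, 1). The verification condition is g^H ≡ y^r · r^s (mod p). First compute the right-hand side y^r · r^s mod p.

1321

1180^2 = 1392400 ≡ 924
1180^4 ≡ 924^2 = 853776 ≡ 1273
1180^8 ≡ 1273^2 = 1620529 ≡ 624
1180^16 ≡ 624^2 = 389376 ≡ 1196
1180^32 ≡ 1196^2 = 1430416 ≡ 122
63 = 32 + 16 + 8 + 4 + 2 + 1, so 1180^63 ≡ 122·1196·624·1273·924·1180 ≡ 1040 (mod 1493)
63^1 mod 1493 = 63
y^r · r^s ≡ 1040·63 = 65520 ≡ 1321 (mod 1493)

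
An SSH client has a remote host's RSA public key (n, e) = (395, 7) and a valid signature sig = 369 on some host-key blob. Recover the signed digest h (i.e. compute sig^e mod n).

139

Squares mod 395: sig^1≡369, sig^2≡281, sig^4≡356
7 = 4 + 2 + 1, so sig^7 ≡ 356·281·369 ≡ 139 (mod 395)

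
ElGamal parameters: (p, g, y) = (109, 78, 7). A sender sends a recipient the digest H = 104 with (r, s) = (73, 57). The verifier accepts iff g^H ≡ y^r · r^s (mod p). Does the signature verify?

does not verify

Left side g^H mod p:
Squares mod 109: 78^1≡78, 78^2≡89, 78^4≡73, 78^8≡97, 78^16≡35, 78^32≡26, 78^64≡22
104 = 64 + 32 + 8, so 78^104 ≡ 22·26·97 ≡ 3 (mod 109)
Right side y^r · r^s mod p:
Squares mod 109: 7^1≡7, 7^2≡49, 7^4≡3, 7^8≡9, 7^16≡81, 7^32≡21, 7^64≡5
73 = 64 + 8 + 1, so 7^73 ≡ 5·9·7 ≡ 97 (mod 109)
Squares mod 109: 73^1≡73, 73^2≡97, 73^4≡35, 73^8≡26, 73^16≡22, 73^32≡48
57 = 32 + 16 + 8 + 1, so 73^57 ≡ 48·22·26·73 ≡ 105 (mod 109)
97·105 = 10185 ≡ 48 (mod 109)
3 ≠ 48, so verification fails.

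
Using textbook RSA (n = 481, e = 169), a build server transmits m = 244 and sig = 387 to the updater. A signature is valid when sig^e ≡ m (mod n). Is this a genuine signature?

genuine

Squares mod 481: sig^1≡387, sig^2≡178, sig^4≡419, sig^8≡477, sig^16≡16, sig^32≡256, sig^64≡120, sig^128≡451
169 = 128 + 32 + 8 + 1, so sig^169 ≡ 451·256·477·387 ≡ 244 (mod 481)
Since 244 equals the digest 244, verification succeeds.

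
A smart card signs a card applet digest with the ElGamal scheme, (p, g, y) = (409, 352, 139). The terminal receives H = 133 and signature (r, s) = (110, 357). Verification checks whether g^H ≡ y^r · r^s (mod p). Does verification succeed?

passes

Left side g^H mod p:
352^2 = 123904 ≡ 386
352^4 ≡ 386^2 = 148996 ≡ 120
352^8 ≡ 120^2 = 14400 ≡ 85
352^16 ≡ 85^2 = 7225 ≡ 272
352^32 ≡ 272^2 = 73984 ≡ 364
352^64 ≡ 364^2 = 132496 ≡ 389
352^128 ≡ 389^2 = 151321 ≡ 400
133 = 128 + 4 + 1, so 352^133 ≡ 400·120·352 ≡ 210 (mod 409)
Right side y^r · r^s mod p:
139^2 = 19321 ≡ 98
139^4 ≡ 98^2 = 9604 ≡ 197
139^8 ≡ 197^2 = 38809 ≡ 363
139^16 ≡ 363^2 = 131769 ≡ 71
139^32 ≡ 71^2 = 5041 ≡ 133
139^64 ≡ 133^2 = 17689 ≡ 102
110 = 64 + 32 + 8 + 4 + 2, so 139^110 ≡ 102·133·363·197·98 ≡ 363 (mod 409)
110^2 = 12100 ≡ 239
110^4 ≡ 239^2 = 57121 ≡ 270
110^8 ≡ 270^2 = 72900 ≡ 98
110^16 ≡ 98^2 = 9604 ≡ 197
110^32 ≡ 197^2 = 38809 ≡ 363
110^64 ≡ 363^2 = 131769 ≡ 71
110^128 ≡ 71^2 = 5041 ≡ 133
110^256 ≡ 133^2 = 17689 ≡ 102
357 = 256 + 64 + 32 + 4 + 1, so 110^357 ≡ 102·71·363·270·110 ≡ 31 (mod 409)
363·31 = 11253 ≡ 210 (mod 409)
210 ≡ 210 (mod 409), so the signature is genuine.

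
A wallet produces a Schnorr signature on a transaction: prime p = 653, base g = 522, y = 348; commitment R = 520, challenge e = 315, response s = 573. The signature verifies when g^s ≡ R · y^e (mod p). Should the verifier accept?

g^s mod p:
522^2 = 272484 ≡ 183
522^4 ≡ 183^2 = 33489 ≡ 186
522^8 ≡ 186^2 = 34596 ≡ 640
522^16 ≡ 640^2 = 409600 ≡ 169
522^32 ≡ 169^2 = 28561 ≡ 482
522^64 ≡ 482^2 = 232324 ≡ 509
522^128 ≡ 509^2 = 259081 ≡ 493
522^256 ≡ 493^2 = 243049 ≡ 133
522^512 ≡ 133^2 = 17689 ≡ 58
573 = 512 + 32 + 16 + 8 + 4 + 1, so 522^573 ≡ 58·482·169·640·186·522 ≡ 553 (mod 653)
R · y^e mod p:
348^2 = 121104 ≡ 299
348^4 ≡ 299^2 = 89401 ≡ 593
348^8 ≡ 593^2 = 351649 ≡ 335
348^16 ≡ 335^2 = 112225 ≡ 562
348^32 ≡ 562^2 = 315844 ≡ 445
348^64 ≡ 445^2 = 198025 ≡ 166
348^128 ≡ 166^2 = 27556 ≡ 130
348^256 ≡ 130^2 = 16900 ≡ 575
315 = 256 + 32 + 16 + 8 + 2 + 1, so 348^315 ≡ 575·445·562·335·299·348 ≡ 7 (mod 653)
520·7 = 3640 ≡ 375 (mod 653)
553 ≠ 375; the check fails.

reject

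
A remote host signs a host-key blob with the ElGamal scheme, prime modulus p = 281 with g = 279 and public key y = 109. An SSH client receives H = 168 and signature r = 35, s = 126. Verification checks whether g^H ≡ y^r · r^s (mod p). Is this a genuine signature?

forged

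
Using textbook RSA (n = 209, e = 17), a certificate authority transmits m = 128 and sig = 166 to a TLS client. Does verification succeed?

fails

sig^2 ≡ 166^2 = 27556 ≡ 177
sig^4 ≡ 177^2 = 31329 ≡ 188
sig^8 ≡ 188^2 = 35344 ≡ 23
sig^16 ≡ 23^2 = 529 ≡ 111
17 = 16 + 1, so sig^17 ≡ 111·166 ≡ 34 (mod 209)
34 ≠ 128, so verification fails.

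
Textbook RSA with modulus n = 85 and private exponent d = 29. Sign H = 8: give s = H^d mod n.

43

H^2 ≡ 8^2 = 64
H^4 ≡ 64^2 = 4096 ≡ 16
H^8 ≡ 16^2 = 256 ≡ 1
H^16 ≡ 1^2 = 1
29 = 16 + 8 + 4 + 1, so H^29 ≡ 1·1·16·8 ≡ 43 (mod 85)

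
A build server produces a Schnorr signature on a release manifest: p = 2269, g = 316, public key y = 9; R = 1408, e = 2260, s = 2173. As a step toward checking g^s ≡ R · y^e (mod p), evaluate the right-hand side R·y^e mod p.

475

Squares mod 2269: 9^1≡9, 9^2≡81, 9^4≡2023, 9^8≡1522, 9^16≡2104, 9^32≡2266, 9^64≡9, 9^128≡81, 9^256≡2023, 9^512≡1522, 9^1024≡2104, 9^2048≡2266
2260 = 2048 + 128 + 64 + 16 + 4, so 9^2260 ≡ 2266·81·9·2104·2023 ≡ 2026 (mod 2269)
R · y^e ≡ 1408·2026 = 2852608 ≡ 475 (mod 2269)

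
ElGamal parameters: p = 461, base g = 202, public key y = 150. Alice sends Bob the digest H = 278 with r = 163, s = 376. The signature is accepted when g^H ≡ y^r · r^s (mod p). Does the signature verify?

does not verify

Left side g^H mod p:
Squares mod 461: 202^1≡202, 202^2≡236, 202^4≡376, 202^8≡310, 202^16≡212, 202^32≡227, 202^64≡358, 202^128≡6, 202^256≡36
278 = 256 + 16 + 4 + 2, so 202^278 ≡ 36·212·376·236 ≡ 180 (mod 461)
Right side y^r · r^s mod p:
Squares mod 461: 150^1≡150, 150^2≡372, 150^4≡84, 150^8≡141, 150^16≡58, 150^32≡137, 150^64≡329, 150^128≡367
163 = 128 + 32 + 2 + 1, so 150^163 ≡ 367·137·372·150 ≡ 109 (mod 461)
Squares mod 461: 163^1≡163, 163^2≡292, 163^4≡440, 163^8≡441, 163^16≡400, 163^32≡33, 163^64≡167, 163^128≡229, 163^256≡348
376 = 256 + 64 + 32 + 16 + 8, so 163^376 ≡ 348·167·33·400·441 ≡ 441 (mod 461)
109·441 = 48069 ≡ 125 (mod 461)
180 ≠ 125, so verification fails.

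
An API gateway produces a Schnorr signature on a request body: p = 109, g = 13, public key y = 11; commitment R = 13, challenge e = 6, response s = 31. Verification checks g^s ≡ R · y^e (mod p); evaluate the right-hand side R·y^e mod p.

10

11^2 = 121 ≡ 12
11^4 ≡ 12^2 = 144 ≡ 35
6 = 4 + 2, so 11^6 ≡ 35·12 ≡ 93 (mod 109)
R · y^e ≡ 13·93 = 1209 ≡ 10 (mod 109)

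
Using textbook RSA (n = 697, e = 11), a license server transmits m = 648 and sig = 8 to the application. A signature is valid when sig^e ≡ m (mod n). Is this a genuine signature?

Squares mod 697: sig^1≡8, sig^2≡64, sig^4≡611, sig^8≡426
11 = 8 + 2 + 1, so sig^11 ≡ 426·64·8 ≡ 648 (mod 697)
648 = m, so the signature checks out.

genuine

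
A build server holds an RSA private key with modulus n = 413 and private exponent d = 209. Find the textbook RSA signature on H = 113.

H^2 ≡ 113^2 = 12769 ≡ 379
H^4 ≡ 379^2 = 143641 ≡ 330
H^8 ≡ 330^2 = 108900 ≡ 281
H^16 ≡ 281^2 = 78961 ≡ 78
H^32 ≡ 78^2 = 6084 ≡ 302
H^64 ≡ 302^2 = 91204 ≡ 344
H^128 ≡ 344^2 = 118336 ≡ 218
209 = 128 + 64 + 16 + 1, so H^209 ≡ 218·344·78·113 ≡ 246 (mod 413)

246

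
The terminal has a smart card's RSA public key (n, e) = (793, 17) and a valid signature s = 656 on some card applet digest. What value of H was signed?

80

s^2 ≡ 656^2 = 430336 ≡ 530
s^4 ≡ 530^2 = 280900 ≡ 178
s^8 ≡ 178^2 = 31684 ≡ 757
s^16 ≡ 757^2 = 573049 ≡ 503
17 = 16 + 1, so s^17 ≡ 503·656 ≡ 80 (mod 793)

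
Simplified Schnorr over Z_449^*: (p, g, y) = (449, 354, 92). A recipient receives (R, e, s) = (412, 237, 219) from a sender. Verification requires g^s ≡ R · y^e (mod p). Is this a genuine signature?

genuine

g^s mod p:
354^2 = 125316 ≡ 45
354^4 ≡ 45^2 = 2025 ≡ 229
354^8 ≡ 229^2 = 52441 ≡ 357
354^16 ≡ 357^2 = 127449 ≡ 382
354^32 ≡ 382^2 = 145924 ≡ 448
354^64 ≡ 448^2 = 200704 ≡ 1
354^128 ≡ 1^2 = 1
219 = 128 + 64 + 16 + 8 + 2 + 1, so 354^219 ≡ 1·1·382·357·45·354 ≡ 261 (mod 449)
R · y^e mod p:
92^2 = 8464 ≡ 382
92^4 ≡ 382^2 = 145924 ≡ 448
92^8 ≡ 448^2 = 200704 ≡ 1
92^16 ≡ 1^2 = 1
92^32 ≡ 1^2 = 1
92^64 ≡ 1^2 = 1
92^128 ≡ 1^2 = 1
237 = 128 + 64 + 32 + 8 + 4 + 1, so 92^237 ≡ 1·1·1·1·448·92 ≡ 357 (mod 449)
412·357 = 147084 ≡ 261 (mod 449)
261 ≡ 261 (mod 449); signature holds.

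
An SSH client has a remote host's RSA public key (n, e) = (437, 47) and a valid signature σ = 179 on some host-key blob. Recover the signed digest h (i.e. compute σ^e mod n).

σ^47 mod 437 = 335

335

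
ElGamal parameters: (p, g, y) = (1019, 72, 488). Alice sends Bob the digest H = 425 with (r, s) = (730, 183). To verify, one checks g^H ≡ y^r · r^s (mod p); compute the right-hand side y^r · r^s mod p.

872

Squares mod 1019: 488^1≡488, 488^2≡717, 488^4≡513, 488^8≡267, 488^16≡978, 488^32≡662, 488^64≡74, 488^128≡381, 488^256≡463, 488^512≡379
730 = 512 + 128 + 64 + 16 + 8 + 2, so 488^730 ≡ 379·381·74·978·267·717 ≡ 598 (mod 1019)
Squares mod 1019: 730^1≡730, 730^2≡982, 730^4≡350, 730^8≡220, 730^16≡507, 730^32≡261, 730^64≡867, 730^128≡686
183 = 128 + 32 + 16 + 4 + 2 + 1, so 730^183 ≡ 686·261·507·350·982·730 ≡ 741 (mod 1019)
y^r · r^s ≡ 598·741 = 443118 ≡ 872 (mod 1019)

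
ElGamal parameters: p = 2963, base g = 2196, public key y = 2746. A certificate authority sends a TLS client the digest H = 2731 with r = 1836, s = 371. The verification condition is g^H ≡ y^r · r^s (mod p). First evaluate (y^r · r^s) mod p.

Squares mod 2963: 2746^1≡2746, 2746^2≡2644, 2746^4≡1019, 2746^8≡1311, 2746^16≡181, 2746^32≡168, 2746^64≡1557, 2746^128≡515, 2746^256≡1518, 2746^512≡2073, 2746^1024≡979
1836 = 1024 + 512 + 256 + 32 + 8 + 4, so 2746^1836 ≡ 979·2073·1518·168·1311·1019 ≡ 1472 (mod 2963)
Squares mod 2963: 1836^1≡1836, 1836^2≡1965, 1836^4≡436, 1836^8≡464, 1836^16≡1960, 1836^32≡1552, 1836^64≡2748, 1836^128≡1780, 1836^256≡953
371 = 256 + 64 + 32 + 16 + 2 + 1, so 1836^371 ≡ 953·2748·1552·1960·1965·1836 ≡ 1430 (mod 2963)
y^r · r^s ≡ 1472·1430 = 2104960 ≡ 1230 (mod 2963)

1230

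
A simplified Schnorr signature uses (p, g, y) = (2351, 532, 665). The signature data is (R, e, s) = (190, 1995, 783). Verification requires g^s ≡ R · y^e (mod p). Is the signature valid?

g^s mod p:
Squares mod 2351: 532^1≡532, 532^2≡904, 532^4≡1419, 532^8≡1105, 532^16≡856, 532^32≡1575, 532^64≡320, 532^128≡1307, 532^256≡1423, 532^512≡718
783 = 512 + 256 + 8 + 4 + 2 + 1, so 532^783 ≡ 718·1423·1105·1419·904·532 ≡ 1425 (mod 2351)
R · y^e mod p:
Squares mod 2351: 665^1≡665, 665^2≡237, 665^4≡2096, 665^8≡1548, 665^16≡635, 665^32≡1204, 665^64≡1400, 665^128≡1617, 665^256≡377, 665^512≡1069, 665^1024≡175
1995 = 1024 + 512 + 256 + 128 + 64 + 8 + 2 + 1, so 665^1995 ≡ 175·1069·377·1617·1400·1548·237·665 ≡ 1183 (mod 2351)
190·1183 = 224770 ≡ 1425 (mod 2351)
1425 ≡ 1425 (mod 2351); signature holds.

valid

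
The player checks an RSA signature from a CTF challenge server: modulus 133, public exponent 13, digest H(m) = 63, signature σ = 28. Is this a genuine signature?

genuine

σ^2 ≡ 28^2 = 784 ≡ 119
σ^4 ≡ 119^2 = 14161 ≡ 63
σ^8 ≡ 63^2 = 3969 ≡ 112
13 = 8 + 4 + 1, so σ^13 ≡ 112·63·28 ≡ 63 (mod 133)
Since 63 equals the digest 63, verification succeeds.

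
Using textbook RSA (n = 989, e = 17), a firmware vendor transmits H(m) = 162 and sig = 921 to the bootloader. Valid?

sig^2 ≡ 921^2 = 848241 ≡ 668
sig^4 ≡ 668^2 = 446224 ≡ 185
sig^8 ≡ 185^2 = 34225 ≡ 599
sig^16 ≡ 599^2 = 358801 ≡ 783
17 = 16 + 1, so sig^17 ≡ 783·921 ≡ 162 (mod 989)
sig^17 mod 989 = 162 matches H(m).

yes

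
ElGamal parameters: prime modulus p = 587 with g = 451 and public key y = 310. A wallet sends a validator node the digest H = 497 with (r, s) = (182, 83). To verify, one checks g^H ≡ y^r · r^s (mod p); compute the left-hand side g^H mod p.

488

451^2 = 203401 ≡ 299
451^4 ≡ 299^2 = 89401 ≡ 177
451^8 ≡ 177^2 = 31329 ≡ 218
451^16 ≡ 218^2 = 47524 ≡ 564
451^32 ≡ 564^2 = 318096 ≡ 529
451^64 ≡ 529^2 = 279841 ≡ 429
451^128 ≡ 429^2 = 184041 ≡ 310
451^256 ≡ 310^2 = 96100 ≡ 419
497 = 256 + 128 + 64 + 32 + 16 + 1, so 451^497 ≡ 419·310·429·529·564·451 ≡ 488 (mod 587)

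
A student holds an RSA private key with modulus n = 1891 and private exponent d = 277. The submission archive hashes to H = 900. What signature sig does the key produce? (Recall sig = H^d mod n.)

466

Squares mod 1891: H^1≡900, H^2≡652, H^4≡1520, H^8≡1489, H^16≡869, H^32≡652, H^64≡1520, H^128≡1489, H^256≡869
277 = 256 + 16 + 4 + 1, so H^277 ≡ 869·869·1520·900 ≡ 466 (mod 1891)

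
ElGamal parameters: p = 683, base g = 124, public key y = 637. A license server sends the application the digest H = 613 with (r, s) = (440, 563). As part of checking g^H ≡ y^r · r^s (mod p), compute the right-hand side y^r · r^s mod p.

455

637^2 = 405769 ≡ 67
637^4 ≡ 67^2 = 4489 ≡ 391
637^8 ≡ 391^2 = 152881 ≡ 572
637^16 ≡ 572^2 = 327184 ≡ 27
637^32 ≡ 27^2 = 729 ≡ 46
637^64 ≡ 46^2 = 2116 ≡ 67
637^128 ≡ 67^2 = 4489 ≡ 391
637^256 ≡ 391^2 = 152881 ≡ 572
440 = 256 + 128 + 32 + 16 + 8, so 637^440 ≡ 572·391·46·27·572 ≡ 243 (mod 683)
440^2 = 193600 ≡ 311
440^4 ≡ 311^2 = 96721 ≡ 418
440^8 ≡ 418^2 = 174724 ≡ 559
440^16 ≡ 559^2 = 312481 ≡ 350
440^32 ≡ 350^2 = 122500 ≡ 243
440^64 ≡ 243^2 = 59049 ≡ 311
440^128 ≡ 311^2 = 96721 ≡ 418
440^256 ≡ 418^2 = 174724 ≡ 559
440^512 ≡ 559^2 = 312481 ≡ 350
563 = 512 + 32 + 16 + 2 + 1, so 440^563 ≡ 350·243·350·311·440 ≡ 193 (mod 683)
y^r · r^s ≡ 243·193 = 46899 ≡ 455 (mod 683)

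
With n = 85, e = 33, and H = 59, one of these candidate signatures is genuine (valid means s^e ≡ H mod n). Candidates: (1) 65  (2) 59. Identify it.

Candidate 1: Squares mod 85: 65^1≡65, 65^2≡60, 65^4≡30, 65^8≡50, 65^16≡35, 65^32≡35; 33 = 32 + 1, so 65^33 ≡ 35·65 ≡ 65 (mod 85)
Candidate 2: Squares mod 85: 59^1≡59, 59^2≡81, 59^4≡16, 59^8≡1, 59^16≡1, 59^32≡1; 33 = 32 + 1, so 59^33 ≡ 1·59 ≡ 59 (mod 85)
  → matches H = 59

2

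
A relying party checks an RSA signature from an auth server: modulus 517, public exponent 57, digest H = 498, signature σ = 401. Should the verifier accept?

accept

σ^2 ≡ 401^2 = 160801 ≡ 14
σ^4 ≡ 14^2 = 196
σ^8 ≡ 196^2 = 38416 ≡ 158
σ^16 ≡ 158^2 = 24964 ≡ 148
σ^32 ≡ 148^2 = 21904 ≡ 190
57 = 32 + 16 + 8 + 1, so σ^57 ≡ 190·148·158·401 ≡ 498 (mod 517)
σ^57 mod 517 = 498 matches H.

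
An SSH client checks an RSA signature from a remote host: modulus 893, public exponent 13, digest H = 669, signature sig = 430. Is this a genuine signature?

sig^2 ≡ 430^2 = 184900 ≡ 49
sig^4 ≡ 49^2 = 2401 ≡ 615
sig^8 ≡ 615^2 = 378225 ≡ 486
13 = 8 + 4 + 1, so sig^13 ≡ 486·615·430 ≡ 354 (mod 893)
The recovered value 354 does not match the digest 669.

forged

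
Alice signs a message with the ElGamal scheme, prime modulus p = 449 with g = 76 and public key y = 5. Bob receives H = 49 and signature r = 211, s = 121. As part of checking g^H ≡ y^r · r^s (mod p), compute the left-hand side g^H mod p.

76^2 = 5776 ≡ 388
76^4 ≡ 388^2 = 150544 ≡ 129
76^8 ≡ 129^2 = 16641 ≡ 28
76^16 ≡ 28^2 = 784 ≡ 335
76^32 ≡ 335^2 = 112225 ≡ 424
49 = 32 + 16 + 1, so 76^49 ≡ 424·335·76 ≡ 182 (mod 449)

182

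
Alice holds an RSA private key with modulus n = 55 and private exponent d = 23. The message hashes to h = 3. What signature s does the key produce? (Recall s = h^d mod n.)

Squares mod 55: h^1≡3, h^2≡9, h^4≡26, h^8≡16, h^16≡36
23 = 16 + 4 + 2 + 1, so h^23 ≡ 36·26·9·3 ≡ 27 (mod 55)

27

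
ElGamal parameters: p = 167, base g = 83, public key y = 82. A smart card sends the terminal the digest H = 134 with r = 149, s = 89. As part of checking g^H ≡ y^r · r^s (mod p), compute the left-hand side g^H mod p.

Squares mod 167: 83^1≡83, 83^2≡42, 83^4≡94, 83^8≡152, 83^16≡58, 83^32≡24, 83^64≡75, 83^128≡114
134 = 128 + 4 + 2, so 83^134 ≡ 114·94·42 ≡ 7 (mod 167)

7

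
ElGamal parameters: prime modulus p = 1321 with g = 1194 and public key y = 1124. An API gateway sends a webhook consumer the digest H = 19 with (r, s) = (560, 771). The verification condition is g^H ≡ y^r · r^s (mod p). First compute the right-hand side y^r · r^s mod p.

130

Squares mod 1321: 1124^1≡1124, 1124^2≡500, 1124^4≡331, 1124^8≡1239, 1124^16≡119, 1124^32≡951, 1124^64≡837, 1124^128≡439, 1124^256≡1176, 1124^512≡1210
560 = 512 + 32 + 16, so 1124^560 ≡ 1210·951·119 ≡ 951 (mod 1321)
Squares mod 1321: 560^1≡560, 560^2≡523, 560^4≡82, 560^8≡119, 560^16≡951, 560^32≡837, 560^64≡439, 560^128≡1176, 560^256≡1210, 560^512≡432
771 = 512 + 256 + 2 + 1, so 560^771 ≡ 432·1210·523·560 ≡ 678 (mod 1321)
y^r · r^s ≡ 951·678 = 644778 ≡ 130 (mod 1321)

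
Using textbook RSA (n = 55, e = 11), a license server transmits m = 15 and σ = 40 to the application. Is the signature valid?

σ^2 ≡ 40^2 = 1600 ≡ 5
σ^4 ≡ 5^2 = 25
σ^8 ≡ 25^2 = 625 ≡ 20
11 = 8 + 2 + 1, so σ^11 ≡ 20·5·40 ≡ 40 (mod 55)
40 ≠ 15, so verification fails.

invalid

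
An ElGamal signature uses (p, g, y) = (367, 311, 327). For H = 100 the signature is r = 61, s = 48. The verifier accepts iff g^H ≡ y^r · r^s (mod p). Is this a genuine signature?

Left side g^H mod p:
311^2 = 96721 ≡ 200
311^4 ≡ 200^2 = 40000 ≡ 364
311^8 ≡ 364^2 = 132496 ≡ 9
311^16 ≡ 9^2 = 81
311^32 ≡ 81^2 = 6561 ≡ 322
311^64 ≡ 322^2 = 103684 ≡ 190
100 = 64 + 32 + 4, so 311^100 ≡ 190·322·364 ≡ 327 (mod 367)
Right side y^r · r^s mod p:
327^2 = 106929 ≡ 132
327^4 ≡ 132^2 = 17424 ≡ 175
327^8 ≡ 175^2 = 30625 ≡ 164
327^16 ≡ 164^2 = 26896 ≡ 105
327^32 ≡ 105^2 = 11025 ≡ 15
61 = 32 + 16 + 8 + 4 + 1, so 327^61 ≡ 15·105·164·175·327 ≡ 1 (mod 367)
61^2 = 3721 ≡ 51
61^4 ≡ 51^2 = 2601 ≡ 32
61^8 ≡ 32^2 = 1024 ≡ 290
61^16 ≡ 290^2 = 84100 ≡ 57
61^32 ≡ 57^2 = 3249 ≡ 313
48 = 32 + 16, so 61^48 ≡ 313·57 ≡ 225 (mod 367)
1·225 = 225 ≡ 225 (mod 367)
327 ≠ 225, so verification fails.

forged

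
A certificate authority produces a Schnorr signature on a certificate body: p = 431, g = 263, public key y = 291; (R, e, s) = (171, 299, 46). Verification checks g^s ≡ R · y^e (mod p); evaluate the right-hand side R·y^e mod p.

389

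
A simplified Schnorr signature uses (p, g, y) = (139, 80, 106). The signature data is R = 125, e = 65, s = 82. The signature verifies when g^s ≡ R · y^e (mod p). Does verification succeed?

passes

g^s mod p:
80^2 = 6400 ≡ 6
80^4 ≡ 6^2 = 36
80^8 ≡ 36^2 = 1296 ≡ 45
80^16 ≡ 45^2 = 2025 ≡ 79
80^32 ≡ 79^2 = 6241 ≡ 125
80^64 ≡ 125^2 = 15625 ≡ 57
82 = 64 + 16 + 2, so 80^82 ≡ 57·79·6 ≡ 52 (mod 139)
R · y^e mod p:
106^2 = 11236 ≡ 116
106^4 ≡ 116^2 = 13456 ≡ 112
106^8 ≡ 112^2 = 12544 ≡ 34
106^16 ≡ 34^2 = 1156 ≡ 44
106^32 ≡ 44^2 = 1936 ≡ 129
106^64 ≡ 129^2 = 16641 ≡ 100
65 = 64 + 1, so 106^65 ≡ 100·106 ≡ 36 (mod 139)
125·36 = 4500 ≡ 52 (mod 139)
52 ≡ 52 (mod 139); signature holds.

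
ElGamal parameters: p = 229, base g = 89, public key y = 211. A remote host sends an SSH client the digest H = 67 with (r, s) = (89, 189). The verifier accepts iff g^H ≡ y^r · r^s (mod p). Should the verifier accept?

Left side g^H mod p:
89^2 = 7921 ≡ 135
89^4 ≡ 135^2 = 18225 ≡ 134
89^8 ≡ 134^2 = 17956 ≡ 94
89^16 ≡ 94^2 = 8836 ≡ 134
89^32 ≡ 134^2 = 17956 ≡ 94
89^64 ≡ 94^2 = 8836 ≡ 134
67 = 64 + 2 + 1, so 89^67 ≡ 134·135·89 ≡ 140 (mod 229)
Right side y^r · r^s mod p:
211^2 = 44521 ≡ 95
211^4 ≡ 95^2 = 9025 ≡ 94
211^8 ≡ 94^2 = 8836 ≡ 134
211^16 ≡ 134^2 = 17956 ≡ 94
211^32 ≡ 94^2 = 8836 ≡ 134
211^64 ≡ 134^2 = 17956 ≡ 94
89 = 64 + 16 + 8 + 1, so 211^89 ≡ 94·94·134·211 ≡ 140 (mod 229)
89^2 = 7921 ≡ 135
89^4 ≡ 135^2 = 18225 ≡ 134
89^8 ≡ 134^2 = 17956 ≡ 94
89^16 ≡ 94^2 = 8836 ≡ 134
89^32 ≡ 134^2 = 17956 ≡ 94
89^64 ≡ 94^2 = 8836 ≡ 134
89^128 ≡ 134^2 = 17956 ≡ 94
189 = 128 + 32 + 16 + 8 + 4 + 1, so 89^189 ≡ 94·94·134·94·134·89 ≡ 122 (mod 229)
140·122 = 17080 ≡ 134 (mod 229)
140 ≠ 134, so verification fails.

reject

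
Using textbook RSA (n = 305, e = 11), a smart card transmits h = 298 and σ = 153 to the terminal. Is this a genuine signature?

forged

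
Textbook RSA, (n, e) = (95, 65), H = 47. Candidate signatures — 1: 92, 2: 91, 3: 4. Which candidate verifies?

Candidate 1: Squares mod 95: 92^1≡92, 92^2≡9, 92^4≡81, 92^8≡6, 92^16≡36, 92^32≡61, 92^64≡16; 65 = 64 + 1, so 92^65 ≡ 16·92 ≡ 47 (mod 95)
  → matches H = 47
Candidate 2: Squares mod 95: 91^1≡91, 91^2≡16, 91^4≡66, 91^8≡81, 91^16≡6, 91^32≡36, 91^64≡61; 65 = 64 + 1, so 91^65 ≡ 61·91 ≡ 41 (mod 95)
Candidate 3: Squares mod 95: 4^1≡4, 4^2≡16, 4^4≡66, 4^8≡81, 4^16≡6, 4^32≡36, 4^64≡61; 65 = 64 + 1, so 4^65 ≡ 61·4 ≡ 54 (mod 95)

1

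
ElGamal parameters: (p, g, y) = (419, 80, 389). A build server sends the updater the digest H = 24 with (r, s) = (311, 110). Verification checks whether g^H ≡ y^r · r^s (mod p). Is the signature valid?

Left side g^H mod p:
80^24 mod 419 = 377
Right side y^r · r^s mod p:
389^311 mod 419 = 256
311^110 mod 419 = 107
256·107 = 27392 ≡ 157 (mod 419)
377 ≠ 157, so verification fails.

invalid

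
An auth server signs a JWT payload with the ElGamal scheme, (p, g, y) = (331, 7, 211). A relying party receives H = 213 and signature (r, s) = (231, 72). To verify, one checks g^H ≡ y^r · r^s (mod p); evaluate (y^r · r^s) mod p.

309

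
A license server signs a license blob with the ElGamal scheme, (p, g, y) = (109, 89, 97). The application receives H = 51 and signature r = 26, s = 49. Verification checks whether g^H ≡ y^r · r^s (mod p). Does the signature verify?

verifies

Left side g^H mod p:
Squares mod 109: 89^1≡89, 89^2≡73, 89^4≡97, 89^8≡35, 89^16≡26, 89^32≡22
51 = 32 + 16 + 2 + 1, so 89^51 ≡ 22·26·73·89 ≡ 38 (mod 109)
Right side y^r · r^s mod p:
Squares mod 109: 97^1≡97, 97^2≡35, 97^4≡26, 97^8≡22, 97^16≡48
26 = 16 + 8 + 2, so 97^26 ≡ 48·22·35 ≡ 9 (mod 109)
Squares mod 109: 26^1≡26, 26^2≡22, 26^4≡48, 26^8≡15, 26^16≡7, 26^32≡49
49 = 32 + 16 + 1, so 26^49 ≡ 49·7·26 ≡ 89 (mod 109)
9·89 = 801 ≡ 38 (mod 109)
38 ≡ 38 (mod 109), so the signature is genuine.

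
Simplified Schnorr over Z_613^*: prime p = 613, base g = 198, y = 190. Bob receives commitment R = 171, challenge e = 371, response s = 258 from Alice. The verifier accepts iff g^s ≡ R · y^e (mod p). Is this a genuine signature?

forged

g^s mod p:
Squares mod 613: 198^1≡198, 198^2≡585, 198^4≡171, 198^8≡430, 198^16≡387, 198^32≡197, 198^64≡190, 198^128≡546, 198^256≡198
258 = 256 + 2, so 198^258 ≡ 198·585 ≡ 586 (mod 613)
R · y^e mod p:
Squares mod 613: 190^1≡190, 190^2≡546, 190^4≡198, 190^8≡585, 190^16≡171, 190^32≡430, 190^64≡387, 190^128≡197, 190^256≡190
371 = 256 + 64 + 32 + 16 + 2 + 1, so 190^371 ≡ 190·387·430·171·546·190 ≡ 583 (mod 613)
171·583 = 99693 ≡ 387 (mod 613)
586 ≠ 387; the check fails.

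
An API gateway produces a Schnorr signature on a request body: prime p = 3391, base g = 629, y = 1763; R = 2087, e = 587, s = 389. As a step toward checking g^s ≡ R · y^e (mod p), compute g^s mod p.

Squares mod 3391: 629^1≡629, 629^2≡2285, 629^4≡2476, 629^8≡3039, 629^16≡1828, 629^32≡1449, 629^64≡572, 629^128≡1648, 629^256≡3104
389 = 256 + 128 + 4 + 1, so 629^389 ≡ 3104·1648·2476·629 ≡ 1314 (mod 3391)

1314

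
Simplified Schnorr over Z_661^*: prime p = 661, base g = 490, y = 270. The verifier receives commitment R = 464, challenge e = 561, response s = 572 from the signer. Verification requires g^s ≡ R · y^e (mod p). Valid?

no

g^s mod p:
490^2 = 240100 ≡ 157
490^4 ≡ 157^2 = 24649 ≡ 192
490^8 ≡ 192^2 = 36864 ≡ 509
490^16 ≡ 509^2 = 259081 ≡ 630
490^32 ≡ 630^2 = 396900 ≡ 300
490^64 ≡ 300^2 = 90000 ≡ 104
490^128 ≡ 104^2 = 10816 ≡ 240
490^256 ≡ 240^2 = 57600 ≡ 93
490^512 ≡ 93^2 = 8649 ≡ 56
572 = 512 + 32 + 16 + 8 + 4, so 490^572 ≡ 56·300·630·509·192 ≡ 471 (mod 661)
R · y^e mod p:
270^2 = 72900 ≡ 190
270^4 ≡ 190^2 = 36100 ≡ 406
270^8 ≡ 406^2 = 164836 ≡ 247
270^16 ≡ 247^2 = 61009 ≡ 197
270^32 ≡ 197^2 = 38809 ≡ 471
270^64 ≡ 471^2 = 221841 ≡ 406
270^128 ≡ 406^2 = 164836 ≡ 247
270^256 ≡ 247^2 = 61009 ≡ 197
270^512 ≡ 197^2 = 38809 ≡ 471
561 = 512 + 32 + 16 + 1, so 270^561 ≡ 471·471·197·270 ≡ 270 (mod 661)
464·270 = 125280 ≡ 351 (mod 661)
471 ≠ 351; the check fails.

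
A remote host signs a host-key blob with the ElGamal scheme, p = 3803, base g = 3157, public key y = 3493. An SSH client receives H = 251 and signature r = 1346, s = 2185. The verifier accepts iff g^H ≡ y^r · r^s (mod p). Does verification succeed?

passes

Left side g^H mod p:
3157^2 = 9966649 ≡ 2789
3157^4 ≡ 2789^2 = 7778521 ≡ 1386
3157^8 ≡ 1386^2 = 1920996 ≡ 481
3157^16 ≡ 481^2 = 231361 ≡ 3181
3157^32 ≡ 3181^2 = 10118761 ≡ 2781
3157^64 ≡ 2781^2 = 7733961 ≡ 2462
3157^128 ≡ 2462^2 = 6061444 ≡ 3265
251 = 128 + 64 + 32 + 16 + 8 + 2 + 1, so 3157^251 ≡ 3265·2462·2781·3181·481·2789·3157 ≡ 2036 (mod 3803)
Right side y^r · r^s mod p:
3493^2 = 12201049 ≡ 1025
3493^4 ≡ 1025^2 = 1050625 ≡ 997
3493^8 ≡ 997^2 = 994009 ≡ 1426
3493^16 ≡ 1426^2 = 2033476 ≡ 2674
3493^32 ≡ 2674^2 = 7150276 ≡ 636
3493^64 ≡ 636^2 = 404496 ≡ 1378
3493^128 ≡ 1378^2 = 1898884 ≡ 1187
3493^256 ≡ 1187^2 = 1408969 ≡ 1859
3493^512 ≡ 1859^2 = 3455881 ≡ 2757
3493^1024 ≡ 2757^2 = 7601049 ≡ 2655
1346 = 1024 + 256 + 64 + 2, so 3493^1346 ≡ 2655·1859·1378·1025 ≡ 2676 (mod 3803)
1346^2 = 1811716 ≡ 1488
1346^4 ≡ 1488^2 = 2214144 ≡ 798
1346^8 ≡ 798^2 = 636804 ≡ 1703
1346^16 ≡ 1703^2 = 2900209 ≡ 2323
1346^32 ≡ 2323^2 = 5396329 ≡ 3675
1346^64 ≡ 3675^2 = 13505625 ≡ 1172
1346^128 ≡ 1172^2 = 1373584 ≡ 701
1346^256 ≡ 701^2 = 491401 ≡ 814
1346^512 ≡ 814^2 = 662596 ≡ 874
1346^1024 ≡ 874^2 = 763876 ≡ 3276
1346^2048 ≡ 3276^2 = 10732176 ≡ 110
2185 = 2048 + 128 + 8 + 1, so 1346^2185 ≡ 110·701·1703·1346 ≡ 3457 (mod 3803)
2676·3457 = 9250932 ≡ 2036 (mod 3803)
2036 ≡ 2036 (mod 3803), so the signature is genuine.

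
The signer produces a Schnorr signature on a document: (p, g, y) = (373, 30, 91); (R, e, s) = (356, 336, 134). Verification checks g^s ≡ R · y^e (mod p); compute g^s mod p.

30^2 = 900 ≡ 154
30^4 ≡ 154^2 = 23716 ≡ 217
30^8 ≡ 217^2 = 47089 ≡ 91
30^16 ≡ 91^2 = 8281 ≡ 75
30^32 ≡ 75^2 = 5625 ≡ 30
30^64 ≡ 30^2 = 900 ≡ 154
30^128 ≡ 154^2 = 23716 ≡ 217
134 = 128 + 4 + 2, so 30^134 ≡ 217·217·154 ≡ 213 (mod 373)

213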